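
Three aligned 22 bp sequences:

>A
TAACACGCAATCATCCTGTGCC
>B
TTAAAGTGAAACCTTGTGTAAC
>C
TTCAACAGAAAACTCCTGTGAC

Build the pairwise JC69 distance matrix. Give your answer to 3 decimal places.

A–B: 11/22 sites differ → p = 0.5, d = −0.75 ln(1 − 0.666667) = 0.823960 ≈ 0.824.
A–C: 9/22 sites differ → p ≈ 0.409091, d = −0.75 ln(1 − 0.545455) = 0.591344 ≈ 0.591.
B–C: 7/22 sites differ → p ≈ 0.318182, d = −0.75 ln(1 − 0.424243) = 0.414052 ≈ 0.414.

d(A,B) = 0.824, d(A,C) = 0.591, d(B,C) = 0.414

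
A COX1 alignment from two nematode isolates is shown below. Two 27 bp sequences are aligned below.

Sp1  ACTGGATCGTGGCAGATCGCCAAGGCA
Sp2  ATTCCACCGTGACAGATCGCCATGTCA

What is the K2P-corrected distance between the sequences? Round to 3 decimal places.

Of 27 sites, 3 differences are transitions and 4 are transversions, so P = 3/27 ≈ 0.111111 and Q = 4/27 ≈ 0.148148.
Under the Kimura two-parameter model, d = −½ ln(1 − 2P − Q) − ¼ ln(1 − 2Q).
1 − 2P − Q = 0.62963, giving −½ ln(0.62963) = 0.231311.
1 − 2Q = 0.703704, giving −¼ ln(0.703704) = 0.087849.
d = 0.231311 + 0.087849 = 0.319160.

0.319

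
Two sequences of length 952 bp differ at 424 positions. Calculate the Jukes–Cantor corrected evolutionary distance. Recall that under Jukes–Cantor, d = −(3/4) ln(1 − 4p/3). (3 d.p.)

p = 424/952 ≈ 0.445378.
d = −(3/4) ln(1 − 4p/3) = −0.75 ln(1 − 0.593837) = −0.75 ln(0.406163)
  = −0.75 × (-0.901001) = 0.675751 substitutions/site.

0.676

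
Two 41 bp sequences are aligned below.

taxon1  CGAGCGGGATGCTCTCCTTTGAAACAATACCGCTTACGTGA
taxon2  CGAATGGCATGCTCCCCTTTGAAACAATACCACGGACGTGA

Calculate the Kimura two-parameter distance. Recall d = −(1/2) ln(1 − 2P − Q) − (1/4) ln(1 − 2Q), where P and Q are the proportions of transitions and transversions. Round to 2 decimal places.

Of 41 sites, 4 differences are transitions and 3 are transversions, so P = 4/41 ≈ 0.097561 and Q = 3/41 ≈ 0.073171.
Under the Kimura two-parameter model, d = −½ ln(1 − 2P − Q) − ¼ ln(1 − 2Q).
1 − 2P − Q = 0.731707, giving −½ ln(0.731707) = 0.156188.
1 − 2Q = 0.853658, giving −¼ ln(0.853658) = 0.039556.
d = 0.156188 + 0.039556 = 0.195744.

0.20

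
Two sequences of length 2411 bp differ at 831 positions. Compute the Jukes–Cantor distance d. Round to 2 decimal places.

0.46

p = 831/2411 ≈ 0.34467.
d = −(3/4) ln(1 − 4p/3) = −0.75 ln(1 − 0.45956) = −0.75 ln(0.54044)
  = −0.75 × (-0.615372) = 0.461529 substitutions/site.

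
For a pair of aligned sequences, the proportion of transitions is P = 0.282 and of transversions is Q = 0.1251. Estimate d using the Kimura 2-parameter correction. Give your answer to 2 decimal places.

0.66

Under the Kimura two-parameter model, d = −½ ln(1 − 2P − Q) − ¼ ln(1 − 2Q).
1 − 2P − Q = 0.3109, giving −½ ln(0.3109) = 0.584142.
1 − 2Q = 0.7498, giving −¼ ln(0.7498) = 0.071987.
d = 0.584142 + 0.071987 = 0.656129.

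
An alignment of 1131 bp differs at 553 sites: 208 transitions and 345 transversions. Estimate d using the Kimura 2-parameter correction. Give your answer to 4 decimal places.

0.7941

P = 208/1131 ≈ 0.183908 and Q = 345/1131 ≈ 0.30504.
Under the Kimura two-parameter model, d = −½ ln(1 − 2P − Q) − ¼ ln(1 − 2Q).
1 − 2P − Q = 0.327144, giving −½ ln(0.327144) = 0.558677.
1 − 2Q = 0.38992, giving −¼ ln(0.38992) = 0.235453.
d = 0.558677 + 0.235453 = 0.794130.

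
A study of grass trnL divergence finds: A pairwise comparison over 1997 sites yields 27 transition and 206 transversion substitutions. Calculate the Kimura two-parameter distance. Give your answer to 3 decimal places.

P = 27/1997 ≈ 0.01352 and Q = 206/1997 ≈ 0.103155.
Under the Kimura two-parameter model, d = −½ ln(1 − 2P − Q) − ¼ ln(1 − 2Q).
1 − 2P − Q = 0.869805, giving −½ ln(0.869805) = 0.069743.
1 − 2Q = 0.79369, giving −¼ ln(0.79369) = 0.057766.
d = 0.069743 + 0.057766 = 0.127509.

0.128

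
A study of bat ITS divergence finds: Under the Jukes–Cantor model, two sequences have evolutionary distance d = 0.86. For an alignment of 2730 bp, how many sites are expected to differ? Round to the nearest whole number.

Invert JC69: p = (3/4)(1 − e^(−4d/3)) = 0.75 × (1 − e^(-1.146667)) = 0.75 × (1 − 0.317694) = 0.511730.
Expected differing sites = pL ≈ 0.511730 × 2730 = 1397.0229 ≈ 1397.

1397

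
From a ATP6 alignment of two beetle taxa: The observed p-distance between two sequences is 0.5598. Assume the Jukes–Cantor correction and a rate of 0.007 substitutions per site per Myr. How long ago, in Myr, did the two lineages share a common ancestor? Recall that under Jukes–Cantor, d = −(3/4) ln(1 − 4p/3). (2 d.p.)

73.50

d = −(3/4) ln(1 − 4p/3) = −0.75 ln(1 − 0.7464) = −0.75 ln(0.2536)
  = −0.75 × (-1.371997) = 1.028998 substitutions/site.
Under a molecular clock d = 2μt, so t = d/(2μ) = 1.028998 / (2 × 0.007) = 73.50 Myr.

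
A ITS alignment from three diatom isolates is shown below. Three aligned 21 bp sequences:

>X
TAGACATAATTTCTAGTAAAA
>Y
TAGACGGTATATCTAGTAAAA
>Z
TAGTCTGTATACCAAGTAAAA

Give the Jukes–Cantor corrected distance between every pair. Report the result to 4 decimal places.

X–Y: 4/21 sites differ → p ≈ 0.190476, d = −0.75 ln(1 − 0.253968) = 0.219740 ≈ 0.2197.
X–Z: 7/21 sites differ → p ≈ 0.333333, d = −0.75 ln(1 − 0.444444) = 0.440839 ≈ 0.4408.
Y–Z: 4/21 sites differ → p ≈ 0.190476, d = −0.75 ln(1 − 0.253968) = 0.219740 ≈ 0.2197.

d(X,Y) = 0.2197, d(X,Z) = 0.4408, d(Y,Z) = 0.2197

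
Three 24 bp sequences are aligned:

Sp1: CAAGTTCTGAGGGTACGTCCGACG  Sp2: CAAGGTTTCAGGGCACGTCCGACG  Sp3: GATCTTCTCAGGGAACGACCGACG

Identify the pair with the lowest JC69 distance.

Sp1 and Sp2

Sp1–Sp2: 4/24 differ, p = 0.167, d = 0.188.
Sp1–Sp3: 6/24 differ, p = 0.250, d = 0.304.
Sp2–Sp3: 7/24 differ, p = 0.292, d = 0.369.
The smallest distance is between Sp1 and Sp2.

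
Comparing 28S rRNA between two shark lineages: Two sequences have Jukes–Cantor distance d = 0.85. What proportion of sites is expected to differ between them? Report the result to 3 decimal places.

p = (3/4)(1 − e^(−4d/3)) = 0.75 × (1 − e^(-1.133333)) = 0.75 × (1 − 0.321958) = 0.508532.

0.509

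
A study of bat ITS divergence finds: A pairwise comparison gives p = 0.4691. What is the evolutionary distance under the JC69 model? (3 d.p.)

d = −(3/4) ln(1 − 4p/3) = −0.75 ln(1 − 0.625467) = −0.75 ln(0.374533)
  = −0.75 × (-0.982075) = 0.736556 substitutions/site.

0.737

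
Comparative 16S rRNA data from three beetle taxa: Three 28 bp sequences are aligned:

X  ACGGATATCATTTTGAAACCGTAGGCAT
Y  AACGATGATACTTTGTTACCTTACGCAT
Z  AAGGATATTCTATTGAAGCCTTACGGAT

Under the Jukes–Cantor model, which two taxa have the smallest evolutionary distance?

X–Y: 10/28 differ, p = 0.357, d = 0.485.
X–Z: 8/28 differ, p = 0.286, d = 0.360.
Y–Z: 10/28 differ, p = 0.357, d = 0.485.
The smallest distance is between X and Z.

X and Z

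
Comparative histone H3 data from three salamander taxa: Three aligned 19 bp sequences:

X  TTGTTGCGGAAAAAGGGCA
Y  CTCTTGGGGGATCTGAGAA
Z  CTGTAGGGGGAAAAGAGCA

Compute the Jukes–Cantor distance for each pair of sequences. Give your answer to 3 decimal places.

d(X,Y) = 0.749, d(X,Z) = 0.324, d(Y,Z) = 0.410

X–Y: 9/19 sites differ → p ≈ 0.473684, d = −0.75 ln(1 − 0.631579) = 0.748897 ≈ 0.749.
X–Z: 5/19 sites differ → p ≈ 0.263158, d = −0.75 ln(1 − 0.350877) = 0.324100 ≈ 0.324.
Y–Z: 6/19 sites differ → p ≈ 0.315789, d = −0.75 ln(1 − 0.421052) = 0.409907 ≈ 0.410.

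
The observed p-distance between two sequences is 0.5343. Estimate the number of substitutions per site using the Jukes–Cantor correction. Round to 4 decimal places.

d = −(3/4) ln(1 − 4p/3) = −0.75 ln(1 − 0.7124) = −0.75 ln(0.2876)
  = −0.75 × (-1.246185) = 0.934639 substitutions/site.

0.9346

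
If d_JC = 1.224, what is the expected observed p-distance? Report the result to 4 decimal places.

0.6033

p = (3/4)(1 − e^(−4d/3)) = 0.75 × (1 − e^(-1.632)) = 0.75 × (1 − 0.195538) = 0.603347.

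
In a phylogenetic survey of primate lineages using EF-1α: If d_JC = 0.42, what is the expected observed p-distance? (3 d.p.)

0.322

p = (3/4)(1 − e^(−4d/3)) = 0.75 × (1 − e^(-0.56)) = 0.75 × (1 − 0.571209) = 0.321593.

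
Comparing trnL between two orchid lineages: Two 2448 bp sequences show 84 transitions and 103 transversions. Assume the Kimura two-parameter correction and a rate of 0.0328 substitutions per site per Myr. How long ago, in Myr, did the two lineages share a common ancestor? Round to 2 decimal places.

1.23

P = 84/2448 ≈ 0.034314 and Q = 103/2448 ≈ 0.042075.
Under the Kimura two-parameter model, d = −½ ln(1 − 2P − Q) − ¼ ln(1 − 2Q).
1 − 2P − Q = 0.889297, giving −½ ln(0.889297) = 0.058662.
1 − 2Q = 0.91585, giving −¼ ln(0.91585) = 0.021976.
d = 0.058662 + 0.021976 = 0.080638.
Under a molecular clock d = 2μt, so t = d/(2μ) = 0.080638 / (2 × 0.0328) = 1.23 Myr.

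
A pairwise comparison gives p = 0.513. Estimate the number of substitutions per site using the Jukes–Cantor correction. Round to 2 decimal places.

d = −(3/4) ln(1 − 4p/3) = −0.75 ln(1 − 0.684) = −0.75 ln(0.316)
  = −0.75 × (-1.152013) = 0.864010 substitutions/site.

0.86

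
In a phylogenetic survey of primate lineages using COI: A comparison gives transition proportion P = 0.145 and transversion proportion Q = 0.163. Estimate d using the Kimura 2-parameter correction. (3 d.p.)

Under the Kimura two-parameter model, d = −½ ln(1 − 2P − Q) − ¼ ln(1 − 2Q).
1 − 2P − Q = 0.547, giving −½ ln(0.547) = 0.301653.
1 − 2Q = 0.674, giving −¼ ln(0.674) = 0.098631.
d = 0.301653 + 0.098631 = 0.400284.

0.400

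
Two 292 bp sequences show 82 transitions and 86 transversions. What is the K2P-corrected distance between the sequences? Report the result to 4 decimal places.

1.1919

P = 82/292 ≈ 0.280822 and Q = 86/292 ≈ 0.294521.
Under the Kimura two-parameter model, d = −½ ln(1 − 2P − Q) − ¼ ln(1 − 2Q).
1 − 2P − Q = 0.143835, giving −½ ln(0.143835) = 0.969544.
1 − 2Q = 0.410958, giving −¼ ln(0.410958) = 0.222316.
d = 0.969544 + 0.222316 = 1.191860.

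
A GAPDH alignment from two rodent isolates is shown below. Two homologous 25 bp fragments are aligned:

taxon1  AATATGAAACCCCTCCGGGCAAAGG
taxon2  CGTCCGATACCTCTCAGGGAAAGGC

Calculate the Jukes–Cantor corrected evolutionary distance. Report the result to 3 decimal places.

The sequences differ at 10 of 25 sites (1, 2, 4, 5, 8, 12, 16, 20, 23, 25), so p = 10/25 = 0.4.
d = −(3/4) ln(1 − 4p/3) = −0.75 ln(1 − 0.533333) = −0.75 ln(0.466667)
  = −0.75 × (-0.762139) = 0.571604 substitutions/site.

0.572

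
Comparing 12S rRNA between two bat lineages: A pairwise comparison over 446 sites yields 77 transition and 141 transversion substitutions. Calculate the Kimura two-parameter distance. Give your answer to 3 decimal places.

0.792

P = 77/446 ≈ 0.172646 and Q = 141/446 ≈ 0.316143.
Under the Kimura two-parameter model, d = −½ ln(1 − 2P − Q) − ¼ ln(1 − 2Q).
1 − 2P − Q = 0.338565, giving −½ ln(0.338565) = 0.541520.
1 − 2Q = 0.367714, giving −¼ ln(0.367714) = 0.250112.
d = 0.541520 + 0.250112 = 0.791632.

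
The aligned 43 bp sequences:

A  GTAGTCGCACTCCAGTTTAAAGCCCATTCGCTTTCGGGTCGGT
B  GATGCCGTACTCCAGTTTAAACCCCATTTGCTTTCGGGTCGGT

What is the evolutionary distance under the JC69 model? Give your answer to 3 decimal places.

The sequences differ at 6 of 43 sites (2, 3, 5, 8, 22, 29), so p = 6/43 ≈ 0.139535.
d = −(3/4) ln(1 − 4p/3) = −0.75 ln(1 − 0.186047) = −0.75 ln(0.813953)
  = −0.75 × (-0.205853) = 0.154390 substitutions/site.

0.154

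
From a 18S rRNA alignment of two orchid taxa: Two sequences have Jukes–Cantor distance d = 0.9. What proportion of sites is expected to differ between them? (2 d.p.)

p = (3/4)(1 − e^(−4d/3)) = 0.75 × (1 − e^(-1.2)) = 0.75 × (1 − 0.301194) = 0.524105.

0.52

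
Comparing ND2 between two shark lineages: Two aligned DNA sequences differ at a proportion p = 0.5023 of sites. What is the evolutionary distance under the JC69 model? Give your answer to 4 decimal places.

d = −(3/4) ln(1 − 4p/3) = −0.75 ln(1 − 0.669733) = −0.75 ln(0.330267)
  = −0.75 × (-1.107854) = 0.830891 substitutions/site.

0.8309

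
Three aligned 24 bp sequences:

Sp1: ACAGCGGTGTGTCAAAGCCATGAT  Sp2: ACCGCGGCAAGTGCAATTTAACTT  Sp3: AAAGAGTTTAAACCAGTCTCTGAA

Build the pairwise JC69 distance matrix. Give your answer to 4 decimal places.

d(Sp1,Sp2) = 0.8240, d(Sp1,Sp3) = 0.9607, d(Sp2,Sp3) = 1.6479

Sp1–Sp2: 12/24 sites differ → p = 0.5, d = −0.75 ln(1 − 0.666667) = 0.823960 ≈ 0.8240.
Sp1–Sp3: 13/24 sites differ → p ≈ 0.541667, d = −0.75 ln(1 − 0.722223) = 0.960702 ≈ 0.9607.
Sp2–Sp3: 16/24 sites differ → p ≈ 0.666667, d = −0.75 ln(1 − 0.888889) = 1.647919 ≈ 1.6479.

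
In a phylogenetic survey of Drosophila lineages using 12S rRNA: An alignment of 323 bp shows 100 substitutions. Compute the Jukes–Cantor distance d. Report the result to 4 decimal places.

0.3993

p = 100/323 ≈ 0.309598.
d = −(3/4) ln(1 − 4p/3) = −0.75 ln(1 − 0.412797) = −0.75 ln(0.587203)
  = −0.75 × (-0.532385) = 0.399289 substitutions/site.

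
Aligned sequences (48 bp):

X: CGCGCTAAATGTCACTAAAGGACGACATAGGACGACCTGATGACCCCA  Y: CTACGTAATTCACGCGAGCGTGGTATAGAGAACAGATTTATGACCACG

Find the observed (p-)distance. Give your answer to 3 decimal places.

The sequences differ at 25 of 48 positions.
p = 25/48 = 0.520833… ≈ 0.521 (to 3 d.p.).

0.521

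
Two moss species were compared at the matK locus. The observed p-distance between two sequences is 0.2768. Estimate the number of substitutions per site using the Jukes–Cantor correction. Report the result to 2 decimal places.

d = −(3/4) ln(1 − 4p/3) = −0.75 ln(1 − 0.369067) = −0.75 ln(0.630933)
  = −0.75 × (-0.460556) = 0.345417 substitutions/site.

0.35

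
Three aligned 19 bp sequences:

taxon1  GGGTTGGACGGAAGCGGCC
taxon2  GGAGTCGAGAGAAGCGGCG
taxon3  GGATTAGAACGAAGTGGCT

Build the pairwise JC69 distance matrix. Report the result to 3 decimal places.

d(taxon1,taxon2) = 0.410, d(taxon1,taxon3) = 0.410, d(taxon2,taxon3) = 0.410

taxon1–taxon2: 6/19 sites differ → p ≈ 0.315789, d = −0.75 ln(1 − 0.421052) = 0.409907 ≈ 0.410.
taxon1–taxon3: 6/19 sites differ → p ≈ 0.315789, d = −0.75 ln(1 − 0.421052) = 0.409907 ≈ 0.410.
taxon2–taxon3: 6/19 sites differ → p ≈ 0.315789, d = −0.75 ln(1 − 0.421052) = 0.409907 ≈ 0.410.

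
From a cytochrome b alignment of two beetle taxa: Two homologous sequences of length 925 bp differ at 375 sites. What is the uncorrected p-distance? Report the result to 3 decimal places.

p = 375/925 = 0.405405… ≈ 0.405 (to 3 d.p.).

0.405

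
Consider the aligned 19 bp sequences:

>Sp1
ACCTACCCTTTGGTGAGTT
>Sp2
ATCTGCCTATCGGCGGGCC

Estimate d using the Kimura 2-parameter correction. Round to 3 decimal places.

1.153

Of 19 sites, 8 differences are transitions and 1 are transversions, so P = 8/19 ≈ 0.421053 and Q = 1/19 ≈ 0.052632.
Under the Kimura two-parameter model, d = −½ ln(1 − 2P − Q) − ¼ ln(1 − 2Q).
1 − 2P − Q = 0.105262, giving −½ ln(0.105262) = 1.125651.
1 − 2Q = 0.894736, giving −¼ ln(0.894736) = 0.027807.
d = 1.125651 + 0.027807 = 1.153458.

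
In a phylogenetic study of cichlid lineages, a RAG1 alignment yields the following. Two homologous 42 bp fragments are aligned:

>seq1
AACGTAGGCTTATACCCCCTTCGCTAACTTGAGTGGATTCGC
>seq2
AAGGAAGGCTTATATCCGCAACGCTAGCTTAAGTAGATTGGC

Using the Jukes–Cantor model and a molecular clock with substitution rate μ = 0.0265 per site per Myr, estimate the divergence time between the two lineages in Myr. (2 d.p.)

The sequences differ at 10 of 42 sites (3, 5, 15, 18, 20, 21, 27, 31, 35, 40), so p = 10/42 ≈ 0.238095.
d = −(3/4) ln(1 − 4p/3) = −0.75 ln(1 − 0.31746) = −0.75 ln(0.68254)
  = −0.75 × (-0.381934) = 0.286451 substitutions/site.
Under a molecular clock d = 2μt, so t = d/(2μ) = 0.286451 / (2 × 0.0265) = 5.40 Myr.

5.40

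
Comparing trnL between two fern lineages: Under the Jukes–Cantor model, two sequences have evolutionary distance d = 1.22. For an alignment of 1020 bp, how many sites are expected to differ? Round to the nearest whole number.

615

Invert JC69: p = (3/4)(1 − e^(−4d/3)) = 0.75 × (1 − e^(-1.626667)) = 0.75 × (1 − 0.196584) = 0.602562.
Expected differing sites = pL ≈ 0.602562 × 1020 = 614.61324 ≈ 615.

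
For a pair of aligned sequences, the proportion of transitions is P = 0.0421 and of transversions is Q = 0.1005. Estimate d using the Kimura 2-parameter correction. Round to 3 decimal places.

0.158

Under the Kimura two-parameter model, d = −½ ln(1 − 2P − Q) − ¼ ln(1 − 2Q).
1 − 2P − Q = 0.8153, giving −½ ln(0.8153) = 0.102100.
1 − 2Q = 0.799, giving −¼ ln(0.799) = 0.056099.
d = 0.102100 + 0.056099 = 0.158199.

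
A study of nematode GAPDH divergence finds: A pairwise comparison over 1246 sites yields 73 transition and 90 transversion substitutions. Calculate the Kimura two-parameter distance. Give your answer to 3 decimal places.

P = 73/1246 ≈ 0.058587 and Q = 90/1246 ≈ 0.072231.
Under the Kimura two-parameter model, d = −½ ln(1 − 2P − Q) − ¼ ln(1 − 2Q).
1 − 2P − Q = 0.810595, giving −½ ln(0.810595) = 0.104993.
1 − 2Q = 0.855538, giving −¼ ln(0.855538) = 0.039006.
d = 0.104993 + 0.039006 = 0.143999.

0.144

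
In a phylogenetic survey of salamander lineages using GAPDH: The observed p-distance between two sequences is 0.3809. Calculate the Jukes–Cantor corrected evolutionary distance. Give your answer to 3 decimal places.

d = −(3/4) ln(1 − 4p/3) = −0.75 ln(1 − 0.507867) = −0.75 ln(0.492133)
  = −0.75 × (-0.709006) = 0.531755 substitutions/site.

0.532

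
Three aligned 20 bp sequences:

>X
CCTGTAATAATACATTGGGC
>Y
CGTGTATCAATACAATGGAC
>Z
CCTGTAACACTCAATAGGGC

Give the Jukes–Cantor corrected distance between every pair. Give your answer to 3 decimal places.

d(X,Y) = 0.304, d(X,Z) = 0.304, d(Y,Z) = 0.572

X–Y: 5/20 sites differ → p = 0.25, d = −0.75 ln(1 − 0.333333) = 0.304098 ≈ 0.304.
X–Z: 5/20 sites differ → p = 0.25, d = −0.75 ln(1 − 0.333333) = 0.304098 ≈ 0.304.
Y–Z: 8/20 sites differ → p = 0.4, d = −0.75 ln(1 − 0.533333) = 0.571605 ≈ 0.572.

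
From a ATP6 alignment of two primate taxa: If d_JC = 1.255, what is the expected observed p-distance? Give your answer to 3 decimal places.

0.609

p = (3/4)(1 − e^(−4d/3)) = 0.75 × (1 − e^(-1.673333)) = 0.75 × (1 − 0.187621) = 0.609284.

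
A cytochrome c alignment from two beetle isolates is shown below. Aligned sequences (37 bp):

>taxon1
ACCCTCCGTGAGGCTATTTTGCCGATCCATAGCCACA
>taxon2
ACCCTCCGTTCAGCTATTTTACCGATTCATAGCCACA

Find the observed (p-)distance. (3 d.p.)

0.135

The sequences differ at 5 of 37 positions (sites 10, 11, 12, 21, 27).
p = 5/37 = 0.135135… ≈ 0.135 (to 3 d.p.).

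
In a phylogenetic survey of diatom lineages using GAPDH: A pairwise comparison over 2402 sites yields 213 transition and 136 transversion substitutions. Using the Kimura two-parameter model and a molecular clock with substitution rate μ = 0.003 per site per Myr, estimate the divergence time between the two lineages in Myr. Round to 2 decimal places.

27.22

P = 213/2402 ≈ 0.088676 and Q = 136/2402 ≈ 0.056619.
Under the Kimura two-parameter model, d = −½ ln(1 − 2P − Q) − ¼ ln(1 − 2Q).
1 − 2P − Q = 0.766029, giving −½ ln(0.766029) = 0.133268.
1 − 2Q = 0.886762, giving −¼ ln(0.886762) = 0.030045.
d = 0.133268 + 0.030045 = 0.163313.
Under a molecular clock d = 2μt, so t = d/(2μ) = 0.163313 / (2 × 0.003) = 27.22 Myr.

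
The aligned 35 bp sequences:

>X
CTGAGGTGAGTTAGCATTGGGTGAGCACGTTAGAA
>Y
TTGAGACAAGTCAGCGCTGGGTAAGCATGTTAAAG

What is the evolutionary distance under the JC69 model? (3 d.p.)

The sequences differ at 11 of 35 sites, so p = 11/35 ≈ 0.314286.
d = −(3/4) ln(1 − 4p/3) = −0.75 ln(1 − 0.419048) = −0.75 ln(0.580952)
  = −0.75 × (-0.543087) = 0.407315 substitutions/site.

0.407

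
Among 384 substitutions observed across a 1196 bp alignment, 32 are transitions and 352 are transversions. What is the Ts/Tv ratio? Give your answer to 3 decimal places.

R = 32/352 = 0.090909… ≈ 0.091 (to 3 d.p.).

0.091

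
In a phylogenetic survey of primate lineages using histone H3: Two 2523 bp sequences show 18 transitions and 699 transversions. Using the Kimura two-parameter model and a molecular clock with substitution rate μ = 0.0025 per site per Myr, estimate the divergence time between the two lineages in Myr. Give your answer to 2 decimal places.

74.82

P = 18/2523 ≈ 0.007134 and Q = 699/2523 ≈ 0.277051.
Under the Kimura two-parameter model, d = −½ ln(1 − 2P − Q) − ¼ ln(1 − 2Q).
1 − 2P − Q = 0.708681, giving −½ ln(0.708681) = 0.172175.
1 − 2Q = 0.445898, giving −¼ ln(0.445898) = 0.201916.
d = 0.172175 + 0.201916 = 0.374091.
Under a molecular clock d = 2μt, so t = d/(2μ) = 0.374091 / (2 × 0.0025) = 74.82 Myr.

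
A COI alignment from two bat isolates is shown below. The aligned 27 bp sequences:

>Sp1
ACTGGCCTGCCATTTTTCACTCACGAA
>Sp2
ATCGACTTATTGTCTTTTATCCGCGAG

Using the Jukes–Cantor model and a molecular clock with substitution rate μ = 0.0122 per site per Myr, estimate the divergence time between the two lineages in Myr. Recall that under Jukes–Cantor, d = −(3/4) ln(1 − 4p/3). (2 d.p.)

36.13

The sequences differ at 14 of 27 sites, so p = 14/27 ≈ 0.518519.
d = −(3/4) ln(1 − 4p/3) = −0.75 ln(1 − 0.691359) = −0.75 ln(0.308641)
  = −0.75 × (-1.175576) = 0.881682 substitutions/site.
Under a molecular clock d = 2μt, so t = d/(2μ) = 0.881682 / (2 × 0.0122) = 36.13 Myr.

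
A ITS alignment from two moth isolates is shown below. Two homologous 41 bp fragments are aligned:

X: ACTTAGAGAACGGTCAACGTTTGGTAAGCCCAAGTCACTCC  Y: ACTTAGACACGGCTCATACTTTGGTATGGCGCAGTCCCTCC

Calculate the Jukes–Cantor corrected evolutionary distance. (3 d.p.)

The sequences differ at 12 of 41 sites, so p = 12/41 ≈ 0.292683.
d = −(3/4) ln(1 − 4p/3) = −0.75 ln(1 − 0.390244) = −0.75 ln(0.609756)
  = −0.75 × (-0.494696) = 0.371022 substitutions/site.

0.371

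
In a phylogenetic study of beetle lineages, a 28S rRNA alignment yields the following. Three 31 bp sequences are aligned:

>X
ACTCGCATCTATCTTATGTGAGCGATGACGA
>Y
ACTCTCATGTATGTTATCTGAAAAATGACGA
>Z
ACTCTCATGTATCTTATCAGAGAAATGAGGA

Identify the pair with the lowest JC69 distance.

Y and Z

X–Y: 7/31 differ, p = 0.226, d = 0.269.
X–Z: 7/31 differ, p = 0.226, d = 0.269.
Y–Z: 4/31 differ, p = 0.129, d = 0.142.
The smallest distance is between Y and Z.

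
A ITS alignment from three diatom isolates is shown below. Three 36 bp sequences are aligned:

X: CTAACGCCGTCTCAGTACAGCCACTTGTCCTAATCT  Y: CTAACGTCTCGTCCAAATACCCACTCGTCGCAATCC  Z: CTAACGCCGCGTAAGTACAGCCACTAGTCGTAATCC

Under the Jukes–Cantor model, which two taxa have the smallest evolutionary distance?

X and Z

X–Y: 13/36 differ, p = 0.361, d = 0.493.
X–Z: 6/36 differ, p = 0.167, d = 0.188.
Y–Z: 10/36 differ, p = 0.278, d = 0.347.
The smallest distance is between X and Z.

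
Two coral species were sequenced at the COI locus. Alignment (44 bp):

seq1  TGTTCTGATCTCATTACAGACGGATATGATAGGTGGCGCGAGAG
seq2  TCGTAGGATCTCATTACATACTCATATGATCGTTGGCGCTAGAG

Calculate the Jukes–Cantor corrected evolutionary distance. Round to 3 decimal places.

0.271

The sequences differ at 10 of 44 sites (2, 3, 5, 6, 19, 22, 23, 31, 33, 40), so p = 10/44 ≈ 0.227273.
d = −(3/4) ln(1 − 4p/3) = −0.75 ln(1 − 0.303031) = −0.75 ln(0.696969)
  = −0.75 × (-0.361014) = 0.270761 substitutions/site.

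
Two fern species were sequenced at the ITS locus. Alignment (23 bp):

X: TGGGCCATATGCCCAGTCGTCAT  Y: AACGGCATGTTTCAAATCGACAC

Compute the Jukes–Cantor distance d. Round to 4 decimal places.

0.7614

The sequences differ at 11 of 23 sites, so p = 11/23 ≈ 0.478261.
d = −(3/4) ln(1 − 4p/3) = −0.75 ln(1 − 0.637681) = −0.75 ln(0.362319)
  = −0.75 × (-1.015230) = 0.761423 substitutions/site.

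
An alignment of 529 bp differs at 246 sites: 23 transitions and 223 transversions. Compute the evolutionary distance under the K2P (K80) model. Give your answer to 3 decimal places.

P = 23/529 ≈ 0.043478 and Q = 223/529 ≈ 0.42155.
Under the Kimura two-parameter model, d = −½ ln(1 − 2P − Q) − ¼ ln(1 − 2Q).
1 − 2P − Q = 0.491494, giving −½ ln(0.491494) = 0.355153.
1 − 2Q = 0.1569, giving −¼ ln(0.1569) = 0.463037.
d = 0.355153 + 0.463037 = 0.818190.

0.818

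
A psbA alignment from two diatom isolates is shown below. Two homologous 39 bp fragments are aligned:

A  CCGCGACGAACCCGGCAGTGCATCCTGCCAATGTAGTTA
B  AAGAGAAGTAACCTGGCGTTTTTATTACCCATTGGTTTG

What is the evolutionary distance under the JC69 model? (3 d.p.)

0.949

The sequences differ at 21 of 39 sites, so p = 21/39 ≈ 0.538462.
d = −(3/4) ln(1 − 4p/3) = −0.75 ln(1 − 0.717949) = −0.75 ln(0.282051)
  = −0.75 × (-1.265667) = 0.949250 substitutions/site.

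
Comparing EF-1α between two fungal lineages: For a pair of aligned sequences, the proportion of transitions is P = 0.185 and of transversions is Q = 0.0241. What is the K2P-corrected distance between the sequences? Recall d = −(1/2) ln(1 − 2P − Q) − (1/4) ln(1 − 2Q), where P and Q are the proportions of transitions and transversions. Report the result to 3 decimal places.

0.263

Under the Kimura two-parameter model, d = −½ ln(1 − 2P − Q) − ¼ ln(1 − 2Q).
1 − 2P − Q = 0.6059, giving −½ ln(0.6059) = 0.250520.
1 − 2Q = 0.9518, giving −¼ ln(0.9518) = 0.012350.
d = 0.250520 + 0.012350 = 0.262870.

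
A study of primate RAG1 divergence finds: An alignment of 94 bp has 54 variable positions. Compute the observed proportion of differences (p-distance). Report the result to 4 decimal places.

p = 54/94 = 0.574468… ≈ 0.5745 (to 4 d.p.).

0.5745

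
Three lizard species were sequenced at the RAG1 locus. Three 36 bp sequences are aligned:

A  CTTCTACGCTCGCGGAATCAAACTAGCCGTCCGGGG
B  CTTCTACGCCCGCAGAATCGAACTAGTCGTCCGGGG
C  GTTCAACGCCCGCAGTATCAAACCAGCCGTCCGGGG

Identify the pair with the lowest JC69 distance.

A and B

A–B: 4/36 differ, p = 0.111, d = 0.120.
A–C: 6/36 differ, p = 0.167, d = 0.188.
B–C: 6/36 differ, p = 0.167, d = 0.188.
The smallest distance is between A and B.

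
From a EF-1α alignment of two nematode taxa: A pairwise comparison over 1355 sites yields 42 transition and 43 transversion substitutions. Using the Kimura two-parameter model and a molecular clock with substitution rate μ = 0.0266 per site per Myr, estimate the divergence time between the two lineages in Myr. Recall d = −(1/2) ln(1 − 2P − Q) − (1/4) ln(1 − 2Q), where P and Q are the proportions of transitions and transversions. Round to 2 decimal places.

P = 42/1355 ≈ 0.030996 and Q = 43/1355 ≈ 0.031734.
Under the Kimura two-parameter model, d = −½ ln(1 − 2P − Q) − ¼ ln(1 − 2Q).
1 − 2P − Q = 0.906274, giving −½ ln(0.906274) = 0.049207.
1 − 2Q = 0.936532, giving −¼ ln(0.936532) = 0.016393.
d = 0.049207 + 0.016393 = 0.065600.
Under a molecular clock d = 2μt, so t = d/(2μ) = 0.065600 / (2 × 0.0266) = 1.23 Myr.

1.23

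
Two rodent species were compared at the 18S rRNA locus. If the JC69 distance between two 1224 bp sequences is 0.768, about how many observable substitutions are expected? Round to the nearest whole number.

Invert JC69: p = (3/4)(1 − e^(−4d/3)) = 0.75 × (1 − e^(-1.024)) = 0.75 × (1 − 0.359155) = 0.480634.
Expected differing sites = pL ≈ 0.480634 × 1224 = 588.296016 ≈ 588.

588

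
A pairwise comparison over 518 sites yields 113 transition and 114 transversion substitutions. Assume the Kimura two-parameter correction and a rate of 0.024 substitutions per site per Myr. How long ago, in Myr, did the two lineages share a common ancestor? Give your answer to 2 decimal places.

14.15

P = 113/518 ≈ 0.218147 and Q = 114/518 ≈ 0.220077.
Under the Kimura two-parameter model, d = −½ ln(1 − 2P − Q) − ¼ ln(1 − 2Q).
1 − 2P − Q = 0.343629, giving −½ ln(0.343629) = 0.534096.
1 − 2Q = 0.559846, giving −¼ ln(0.559846) = 0.145023.
d = 0.534096 + 0.145023 = 0.679119.
Under a molecular clock d = 2μt, so t = d/(2μ) = 0.679119 / (2 × 0.024) = 14.15 Myr.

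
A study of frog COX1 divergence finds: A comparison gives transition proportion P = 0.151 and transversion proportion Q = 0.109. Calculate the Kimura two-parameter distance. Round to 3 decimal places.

0.326

Under the Kimura two-parameter model, d = −½ ln(1 − 2P − Q) − ¼ ln(1 − 2Q).
1 − 2P − Q = 0.589, giving −½ ln(0.589) = 0.264665.
1 − 2Q = 0.782, giving −¼ ln(0.782) = 0.061475.
d = 0.264665 + 0.061475 = 0.326140.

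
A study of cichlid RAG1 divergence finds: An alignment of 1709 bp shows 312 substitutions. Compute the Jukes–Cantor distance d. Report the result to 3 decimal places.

p = 312/1709 ≈ 0.182563.
d = −(3/4) ln(1 − 4p/3) = −0.75 ln(1 − 0.243417) = −0.75 ln(0.756583)
  = −0.75 × (-0.278943) = 0.209207 substitutions/site.

0.209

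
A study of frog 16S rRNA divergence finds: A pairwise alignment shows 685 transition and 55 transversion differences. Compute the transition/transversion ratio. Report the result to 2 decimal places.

12.45

R = 685/55 = 12.454545… ≈ 12.45 (to 2 d.p.).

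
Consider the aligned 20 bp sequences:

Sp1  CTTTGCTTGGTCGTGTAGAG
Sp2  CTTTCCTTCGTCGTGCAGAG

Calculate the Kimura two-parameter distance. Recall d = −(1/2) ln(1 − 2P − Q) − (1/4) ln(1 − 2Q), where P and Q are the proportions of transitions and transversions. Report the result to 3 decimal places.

Of 20 sites, 1 differences are transitions and 2 are transversions, so P = 1/20 = 0.05 and Q = 2/20 = 0.1.
Under the Kimura two-parameter model, d = −½ ln(1 − 2P − Q) − ¼ ln(1 − 2Q).
1 − 2P − Q = 0.8, giving −½ ln(0.8) = 0.111572.
1 − 2Q = 0.8, giving −¼ ln(0.8) = 0.055786.
d = 0.111572 + 0.055786 = 0.167358.

0.167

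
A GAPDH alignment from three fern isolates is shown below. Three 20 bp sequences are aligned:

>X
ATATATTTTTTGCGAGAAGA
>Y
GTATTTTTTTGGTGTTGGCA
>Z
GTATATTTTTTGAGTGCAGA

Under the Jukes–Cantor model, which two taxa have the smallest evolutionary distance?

X–Y: 9/20 differ, p = 0.450, d = 0.687.
X–Z: 4/20 differ, p = 0.200, d = 0.233.
Y–Z: 7/20 differ, p = 0.350, d = 0.471.
The smallest distance is between X and Z.

X and Z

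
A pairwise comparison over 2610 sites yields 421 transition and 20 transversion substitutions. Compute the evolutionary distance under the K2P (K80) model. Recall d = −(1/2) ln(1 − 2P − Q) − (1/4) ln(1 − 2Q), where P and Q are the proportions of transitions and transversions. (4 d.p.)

0.2043

P = 421/2610 ≈ 0.161303 and Q = 20/2610 ≈ 0.007663.
Under the Kimura two-parameter model, d = −½ ln(1 − 2P − Q) − ¼ ln(1 − 2Q).
1 − 2P − Q = 0.669731, giving −½ ln(0.669731) = 0.200440.
1 − 2Q = 0.984674, giving −¼ ln(0.984674) = 0.003861.
d = 0.200440 + 0.003861 = 0.204301.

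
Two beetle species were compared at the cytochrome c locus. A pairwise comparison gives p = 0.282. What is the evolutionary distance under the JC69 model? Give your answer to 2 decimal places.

0.35

d = −(3/4) ln(1 − 4p/3) = −0.75 ln(1 − 0.376) = −0.75 ln(0.624)
  = −0.75 × (-0.471605) = 0.353704 substitutions/site.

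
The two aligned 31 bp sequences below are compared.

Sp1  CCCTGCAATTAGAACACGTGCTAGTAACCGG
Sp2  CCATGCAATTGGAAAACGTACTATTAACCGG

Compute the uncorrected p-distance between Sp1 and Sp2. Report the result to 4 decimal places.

The sequences differ at 5 of 31 positions (sites 3, 11, 15, 20, 24).
p = 5/31 = 0.161290… ≈ 0.1613 (to 4 d.p.).

0.1613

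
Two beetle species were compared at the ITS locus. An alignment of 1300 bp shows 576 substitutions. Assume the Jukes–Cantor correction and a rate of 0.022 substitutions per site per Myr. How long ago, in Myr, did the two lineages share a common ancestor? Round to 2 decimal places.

15.23

p = 576/1300 ≈ 0.443077.
d = −(3/4) ln(1 − 4p/3) = −0.75 ln(1 − 0.590769) = −0.75 ln(0.409231)
  = −0.75 × (-0.893475) = 0.670106 substitutions/site.
Under a molecular clock d = 2μt, so t = d/(2μ) = 0.670106 / (2 × 0.022) = 15.23 Myr.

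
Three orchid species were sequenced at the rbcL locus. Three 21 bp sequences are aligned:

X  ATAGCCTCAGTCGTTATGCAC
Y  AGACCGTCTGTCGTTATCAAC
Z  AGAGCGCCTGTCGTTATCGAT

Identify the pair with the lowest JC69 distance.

Y and Z

X–Y: 6/21 differ, p = 0.286, d = 0.360.
X–Z: 7/21 differ, p = 0.333, d = 0.441.
Y–Z: 4/21 differ, p = 0.190, d = 0.220.
The smallest distance is between Y and Z.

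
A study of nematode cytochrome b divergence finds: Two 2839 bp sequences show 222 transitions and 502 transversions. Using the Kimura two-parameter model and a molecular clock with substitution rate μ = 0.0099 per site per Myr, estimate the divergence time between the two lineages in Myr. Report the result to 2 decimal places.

15.74

P = 222/2839 ≈ 0.078197 and Q = 502/2839 ≈ 0.176823.
Under the Kimura two-parameter model, d = −½ ln(1 − 2P − Q) − ¼ ln(1 − 2Q).
1 − 2P − Q = 0.666783, giving −½ ln(0.666783) = 0.202645.
1 − 2Q = 0.646354, giving −¼ ln(0.646354) = 0.109102.
d = 0.202645 + 0.109102 = 0.311747.
Under a molecular clock d = 2μt, so t = d/(2μ) = 0.311747 / (2 × 0.0099) = 15.74 Myr.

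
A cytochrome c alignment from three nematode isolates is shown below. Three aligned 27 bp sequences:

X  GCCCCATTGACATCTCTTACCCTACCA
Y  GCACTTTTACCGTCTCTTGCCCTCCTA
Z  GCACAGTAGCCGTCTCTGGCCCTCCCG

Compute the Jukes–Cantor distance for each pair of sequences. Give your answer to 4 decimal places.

X–Y: 9/27 sites differ → p ≈ 0.333333, d = −0.75 ln(1 − 0.444444) = 0.440839 ≈ 0.4408.
X–Z: 10/27 sites differ → p ≈ 0.37037, d = −0.75 ln(1 − 0.493827) = 0.510658 ≈ 0.5107.
Y–Z: 7/27 sites differ → p ≈ 0.259259, d = −0.75 ln(1 − 0.345679) = 0.318118 ≈ 0.3181.

d(X,Y) = 0.4408, d(X,Z) = 0.5107, d(Y,Z) = 0.3181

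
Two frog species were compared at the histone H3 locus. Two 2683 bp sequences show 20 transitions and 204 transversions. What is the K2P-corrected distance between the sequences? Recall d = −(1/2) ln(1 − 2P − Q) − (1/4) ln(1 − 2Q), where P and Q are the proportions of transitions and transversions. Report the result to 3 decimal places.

P = 20/2683 ≈ 0.007454 and Q = 204/2683 ≈ 0.076034.
Under the Kimura two-parameter model, d = −½ ln(1 − 2P − Q) − ¼ ln(1 − 2Q).
1 − 2P − Q = 0.909058, giving −½ ln(0.909058) = 0.047673.
1 − 2Q = 0.847932, giving −¼ ln(0.847932) = 0.041239.
d = 0.047673 + 0.041239 = 0.088912.

0.089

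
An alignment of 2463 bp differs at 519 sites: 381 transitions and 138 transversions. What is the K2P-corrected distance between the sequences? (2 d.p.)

0.26

P = 381/2463 ≈ 0.154689 and Q = 138/2463 ≈ 0.056029.
Under the Kimura two-parameter model, d = −½ ln(1 − 2P − Q) − ¼ ln(1 − 2Q).
1 − 2P − Q = 0.634593, giving −½ ln(0.634593) = 0.227386.
1 − 2Q = 0.887942, giving −¼ ln(0.887942) = 0.029712.
d = 0.227386 + 0.029712 = 0.257098.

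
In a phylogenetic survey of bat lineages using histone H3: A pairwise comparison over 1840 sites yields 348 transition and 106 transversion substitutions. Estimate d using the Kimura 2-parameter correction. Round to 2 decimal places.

0.32

P = 348/1840 ≈ 0.18913 and Q = 106/1840 ≈ 0.057609.
Under the Kimura two-parameter model, d = −½ ln(1 − 2P − Q) − ¼ ln(1 − 2Q).
1 − 2P − Q = 0.564131, giving −½ ln(0.564131) = 0.286234.
1 − 2Q = 0.884782, giving −¼ ln(0.884782) = 0.030603.
d = 0.286234 + 0.030603 = 0.316837.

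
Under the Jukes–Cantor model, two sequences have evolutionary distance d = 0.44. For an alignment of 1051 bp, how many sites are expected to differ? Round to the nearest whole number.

Invert JC69: p = (3/4)(1 − e^(−4d/3)) = 0.75 × (1 − e^(-0.586667)) = 0.75 × (1 − 0.556178) = 0.332867.
Expected differing sites = pL ≈ 0.332867 × 1051 = 349.843217 ≈ 350.

350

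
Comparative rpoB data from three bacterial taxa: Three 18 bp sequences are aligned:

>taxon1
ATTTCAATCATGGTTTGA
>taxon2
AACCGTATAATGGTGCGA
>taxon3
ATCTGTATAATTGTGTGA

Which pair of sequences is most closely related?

taxon2 and taxon3

taxon1–taxon2: 8/18 differ, p = 0.444, d = 0.673.
taxon1–taxon3: 6/18 differ, p = 0.333, d = 0.441.
taxon2–taxon3: 4/18 differ, p = 0.222, d = 0.264.
The smallest distance is between taxon2 and taxon3.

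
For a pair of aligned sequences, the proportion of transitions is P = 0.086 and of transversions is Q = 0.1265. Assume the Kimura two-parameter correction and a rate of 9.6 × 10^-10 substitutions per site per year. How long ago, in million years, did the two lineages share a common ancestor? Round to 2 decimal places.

Under the Kimura two-parameter model, d = −½ ln(1 − 2P − Q) − ¼ ln(1 − 2Q).
1 − 2P − Q = 0.7015, giving −½ ln(0.7015) = 0.177267.
1 − 2Q = 0.747, giving −¼ ln(0.747) = 0.072923.
d = 0.177267 + 0.072923 = 0.250190.
Under a molecular clock d = 2μt, so t = d/(2μ) = 0.250190 / (2 × 9.6 × 10^-10) = 130.31 million years.

130.31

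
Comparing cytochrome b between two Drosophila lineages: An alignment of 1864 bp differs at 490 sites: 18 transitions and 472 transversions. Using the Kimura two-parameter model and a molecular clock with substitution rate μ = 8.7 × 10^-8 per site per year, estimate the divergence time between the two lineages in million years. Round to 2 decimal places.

1.93

P = 18/1864 ≈ 0.009657 and Q = 472/1864 ≈ 0.253219.
Under the Kimura two-parameter model, d = −½ ln(1 − 2P − Q) − ¼ ln(1 − 2Q).
1 − 2P − Q = 0.727467, giving −½ ln(0.727467) = 0.159093.
1 − 2Q = 0.493562, giving −¼ ln(0.493562) = 0.176527.
d = 0.159093 + 0.176527 = 0.335620.
Under a molecular clock d = 2μt, so t = d/(2μ) = 0.335620 / (2 × 8.7 × 10^-8) = 1.93 million years.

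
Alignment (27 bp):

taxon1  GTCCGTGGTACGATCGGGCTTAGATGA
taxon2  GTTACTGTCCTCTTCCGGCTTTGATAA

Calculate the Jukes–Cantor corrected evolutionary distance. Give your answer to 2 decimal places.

0.67

The sequences differ at 12 of 27 sites, so p = 12/27 ≈ 0.444444.
d = −(3/4) ln(1 − 4p/3) = −0.75 ln(1 − 0.592592) = −0.75 ln(0.407408)
  = −0.75 × (-0.897940) = 0.673455 substitutions/site.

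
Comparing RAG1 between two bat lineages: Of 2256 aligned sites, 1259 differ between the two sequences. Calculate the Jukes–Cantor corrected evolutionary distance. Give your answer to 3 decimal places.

1.022

p = 1259/2256 ≈ 0.558067.
d = −(3/4) ln(1 − 4p/3) = −0.75 ln(1 − 0.744089) = −0.75 ln(0.255911)
  = −0.75 × (-1.362926) = 1.022195 substitutions/site.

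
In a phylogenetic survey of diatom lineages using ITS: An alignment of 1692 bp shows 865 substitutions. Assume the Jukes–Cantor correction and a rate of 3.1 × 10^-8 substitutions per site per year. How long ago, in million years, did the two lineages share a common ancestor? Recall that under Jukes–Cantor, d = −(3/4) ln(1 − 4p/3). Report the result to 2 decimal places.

13.85

p = 865/1692 ≈ 0.511229.
d = −(3/4) ln(1 − 4p/3) = −0.75 ln(1 − 0.681639) = −0.75 ln(0.318361)
  = −0.75 × (-1.144569) = 0.858427 substitutions/site.
Under a molecular clock d = 2μt, so t = d/(2μ) = 0.858427 / (2 × 3.1 × 10^-8) = 13.85 million years.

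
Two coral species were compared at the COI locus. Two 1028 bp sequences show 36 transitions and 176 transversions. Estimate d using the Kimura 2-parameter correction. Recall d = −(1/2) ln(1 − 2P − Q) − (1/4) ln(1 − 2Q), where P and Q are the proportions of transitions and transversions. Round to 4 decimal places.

P = 36/1028 ≈ 0.035019 and Q = 176/1028 ≈ 0.171206.
Under the Kimura two-parameter model, d = −½ ln(1 − 2P − Q) − ¼ ln(1 − 2Q).
1 − 2P − Q = 0.758756, giving −½ ln(0.758756) = 0.138038.
1 − 2Q = 0.657588, giving −¼ ln(0.657588) = 0.104794.
d = 0.138038 + 0.104794 = 0.242832.

0.2428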